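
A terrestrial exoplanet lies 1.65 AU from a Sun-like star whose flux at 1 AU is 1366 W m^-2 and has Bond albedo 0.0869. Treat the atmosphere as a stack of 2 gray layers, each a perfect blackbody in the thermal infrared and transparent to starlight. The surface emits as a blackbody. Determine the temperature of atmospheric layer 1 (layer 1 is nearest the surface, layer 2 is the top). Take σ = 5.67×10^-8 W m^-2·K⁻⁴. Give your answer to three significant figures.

By the inverse-square law, S = 1366/1.65² = 501.7 W m^-2.
OLR = S(1−α)/4 = 114.5 W m^-2; the top layer radiates at T_e = 212.0 K.
Each opaque layer satisfies 2T_j⁴ = T_{j−1}⁴ + T_{j+1}⁴, giving T_k⁴ = (N+1−k)T_e⁴.
T_1 = (2)^(1/4)·212.0 = 252.1 K.

252 kelvin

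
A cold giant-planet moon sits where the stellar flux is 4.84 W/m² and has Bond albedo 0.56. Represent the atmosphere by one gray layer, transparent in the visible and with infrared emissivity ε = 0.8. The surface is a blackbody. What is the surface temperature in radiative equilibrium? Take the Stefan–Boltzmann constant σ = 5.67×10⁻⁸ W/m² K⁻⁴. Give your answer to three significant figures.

62.9 K

At the top of the atmosphere, σT_e⁴ = S(1−α)/4 = 0.5324 W/m², giving T_e = 55.36 K.
The surface balance (absorbed SW + ε·downward IR = σT_s⁴) with T_a⁴ = T_s⁴/2 reduces to T_s = T_e·[2/(2−ε)]^¼ = 62.90 K.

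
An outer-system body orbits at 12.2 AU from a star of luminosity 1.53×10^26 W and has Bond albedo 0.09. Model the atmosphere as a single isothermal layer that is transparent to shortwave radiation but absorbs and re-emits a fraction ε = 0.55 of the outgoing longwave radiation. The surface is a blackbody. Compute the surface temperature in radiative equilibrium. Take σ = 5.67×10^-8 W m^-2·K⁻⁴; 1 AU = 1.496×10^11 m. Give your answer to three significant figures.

67.1 K

d = 12.2 × 1.496×10^11 m = 1.825×10^12 m.
S = L/(4πd²) = 3.655 W m^-2.
Effective emission temperature (TOA balance): σT_e⁴ = S(1−α)/4 = 0.8315 W m^-2 → T_e = 61.88 K.
Surface balance with a leaky layer gives σT_s⁴ = σT_e⁴·2/(2−ε), so T_s = T_e·[2/(2−0.55)]^(1/4) = 67.06 K.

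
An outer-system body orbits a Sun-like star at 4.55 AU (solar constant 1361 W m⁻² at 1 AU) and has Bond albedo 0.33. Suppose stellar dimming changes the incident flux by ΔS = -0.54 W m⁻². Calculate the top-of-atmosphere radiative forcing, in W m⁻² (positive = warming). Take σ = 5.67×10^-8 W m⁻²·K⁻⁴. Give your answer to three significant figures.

-0.0905 W m⁻²

Flux at the orbit: S = 1361/(4.55)² = 65.74 W m⁻².
Only a fraction (1−α) is absorbed and it's spread over 4πR², so ΔF = (1−α)ΔS/4 = -0.09045 W m⁻².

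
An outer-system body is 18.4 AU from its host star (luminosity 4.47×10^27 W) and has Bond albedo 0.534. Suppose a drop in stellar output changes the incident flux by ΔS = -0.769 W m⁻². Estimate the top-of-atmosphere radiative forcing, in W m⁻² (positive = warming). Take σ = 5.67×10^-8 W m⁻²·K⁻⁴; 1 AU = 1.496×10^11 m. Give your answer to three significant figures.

-0.0896 W m⁻²

Orbital distance: d = 18.4 AU = 2.753×10^12 m.
Flux at the orbit: S = L/(4πd²) = 4.47×10^27/(4π·(2.75×10^12)²) = 46.95 W m⁻².
ΔF = Δ[S(1−α)]/4 = (1−0.534)·-0.769/4 = -0.08959 W m⁻².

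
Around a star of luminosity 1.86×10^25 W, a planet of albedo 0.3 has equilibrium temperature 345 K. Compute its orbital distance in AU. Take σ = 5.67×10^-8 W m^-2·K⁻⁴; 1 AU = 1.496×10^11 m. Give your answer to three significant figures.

Energy balance gives S = 4σT⁴/(1−α) = 4590 W m^-2.
From L = 4πd²S, d = √(1.86×10^25/(4π·4590)) = 1.796×10^10 m = 0.1200 AU.

0.120 AU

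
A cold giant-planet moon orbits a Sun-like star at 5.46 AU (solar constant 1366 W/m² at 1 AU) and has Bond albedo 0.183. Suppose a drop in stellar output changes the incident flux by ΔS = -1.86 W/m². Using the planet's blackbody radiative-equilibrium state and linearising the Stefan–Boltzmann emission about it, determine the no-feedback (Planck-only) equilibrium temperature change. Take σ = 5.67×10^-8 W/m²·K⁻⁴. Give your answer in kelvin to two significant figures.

-1.2 kelvin

Flux at the orbit: S = 1366/(5.46)² = 45.82 W/m².
Reference equilibrium: T_e = [S(1−α)/(4σ)]^(1/4) = 113.3 K.
TOA radiative forcing: ΔF = (1−α)ΔS/4 = 0.817·(-1.86)/4 = -0.3799 W/m².
The Planck feedback parameter is 4σT_e³ = 0.3303 W/m²/K.
So ΔT₀ = -0.3799/0.3303 = -1.15 K.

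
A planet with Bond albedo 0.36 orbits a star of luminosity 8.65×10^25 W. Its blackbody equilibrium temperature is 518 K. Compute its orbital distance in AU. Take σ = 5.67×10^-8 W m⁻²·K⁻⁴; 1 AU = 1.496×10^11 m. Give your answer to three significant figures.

Energy balance gives S = 4σT⁴/(1−α) = 25510 W m⁻².
From L = 4πd²S, d = √(8.65×10^25/(4π·25510)) = 1.643×10^10 m = 0.1098 AU.

0.110 AU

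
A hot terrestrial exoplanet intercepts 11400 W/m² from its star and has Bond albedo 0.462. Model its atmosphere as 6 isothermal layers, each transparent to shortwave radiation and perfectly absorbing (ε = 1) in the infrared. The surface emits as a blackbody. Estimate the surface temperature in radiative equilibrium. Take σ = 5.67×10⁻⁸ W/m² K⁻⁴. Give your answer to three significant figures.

660 K

OLR = S(1−α)/4 = 1533 W/m²; the top layer radiates at T_e = 405.5 K.
Layer-by-layer balance gives σT_s⁴ = (N+1)σT_e⁴, so T_s = 7^¼·405.5 = 659.6 K.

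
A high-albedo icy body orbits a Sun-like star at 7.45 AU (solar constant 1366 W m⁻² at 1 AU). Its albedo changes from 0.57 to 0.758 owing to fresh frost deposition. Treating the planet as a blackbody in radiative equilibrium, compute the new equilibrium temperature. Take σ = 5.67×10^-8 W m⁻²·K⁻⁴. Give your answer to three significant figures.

71.6 K

Flux at the orbit: S = 1366/(7.45)² = 24.61 W m⁻².
T₂ = [S(1−α₂)/(4σ)]^(1/4) = [24.61·0.242/(4σ)]^(1/4) = 71.59 K.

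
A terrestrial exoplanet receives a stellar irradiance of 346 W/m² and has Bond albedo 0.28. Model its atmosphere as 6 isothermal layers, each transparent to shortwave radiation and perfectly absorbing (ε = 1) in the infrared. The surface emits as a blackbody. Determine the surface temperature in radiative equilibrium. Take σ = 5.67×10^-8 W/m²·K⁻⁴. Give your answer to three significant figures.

The effective emission temperature is T_e = [S(1−α)/(4σ)]^¼ = 182.1 K.
With N = 6 opaque layers, T_s = (N+1)^(1/4)·T_e = 7^(1/4)·182.1 = 296.1 K.

296 K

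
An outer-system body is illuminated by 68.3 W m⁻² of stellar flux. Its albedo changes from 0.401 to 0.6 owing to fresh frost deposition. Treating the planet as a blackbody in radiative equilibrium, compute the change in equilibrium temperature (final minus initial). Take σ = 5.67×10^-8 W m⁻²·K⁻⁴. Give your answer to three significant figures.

Initial: T₁ = [S(1−0.401)/(4σ)]^(1/4) = 115.9 K.
With α = 0.6, T₂ = 104.8 K.
ΔT = T₂ − T₁ = -11.13 K.

-11.1 K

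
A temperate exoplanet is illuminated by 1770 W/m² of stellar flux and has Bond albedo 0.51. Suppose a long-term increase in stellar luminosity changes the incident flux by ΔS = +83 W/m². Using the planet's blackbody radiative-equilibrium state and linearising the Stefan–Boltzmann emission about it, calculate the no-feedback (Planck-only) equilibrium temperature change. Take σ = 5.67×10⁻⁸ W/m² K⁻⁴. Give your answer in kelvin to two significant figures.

The baseline emission temperature is T_e = 248.7 K.
Only a fraction (1−α) is absorbed and it's spread over 4πR², so ΔF = (1−α)ΔS/4 = 10.17 W/m².
The Planck feedback parameter is 4σT_e³ = 3.488 W/m²/K.
ΔT₀ = ΔF/λ_P = 10.17/3.488 = 2.92 K.

2.9 K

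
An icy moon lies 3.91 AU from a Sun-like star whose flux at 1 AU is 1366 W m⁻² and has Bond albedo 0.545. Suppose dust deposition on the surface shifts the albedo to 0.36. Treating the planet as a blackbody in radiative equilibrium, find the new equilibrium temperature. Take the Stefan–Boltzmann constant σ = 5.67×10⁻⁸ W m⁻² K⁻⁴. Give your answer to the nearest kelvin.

Irradiance scales as 1/d², so S = 1366 W m⁻² × (1/3.91)² = 89.35 W m⁻².
New equilibrium: T₂ = [(1−0.36)·89.35/(4σ)]^(1/4) = 126.0 K.

126 K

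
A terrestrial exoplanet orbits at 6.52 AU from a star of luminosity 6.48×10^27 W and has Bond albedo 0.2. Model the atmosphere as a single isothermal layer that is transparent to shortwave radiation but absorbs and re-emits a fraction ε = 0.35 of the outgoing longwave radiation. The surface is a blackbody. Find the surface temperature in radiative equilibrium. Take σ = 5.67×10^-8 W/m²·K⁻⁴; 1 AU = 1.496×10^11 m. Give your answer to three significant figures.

d = 6.52 × 1.496×10^11 m = 9.754×10^11 m.
Flux at the orbit: S = L/(4πd²) = 6.48×10^27/(4π·(9.75×10^11)²) = 542.0 W/m².
At the top of the atmosphere, σT_e⁴ = S(1−α)/4 = 108.4 W/m², giving T_e = 209.1 K.
The surface balance (absorbed SW + ε·downward IR = σT_s⁴) with T_a⁴ = T_s⁴/2 reduces to T_s = T_e·[2/(2−ε)]^¼ = 219.4 K.

219 kelvin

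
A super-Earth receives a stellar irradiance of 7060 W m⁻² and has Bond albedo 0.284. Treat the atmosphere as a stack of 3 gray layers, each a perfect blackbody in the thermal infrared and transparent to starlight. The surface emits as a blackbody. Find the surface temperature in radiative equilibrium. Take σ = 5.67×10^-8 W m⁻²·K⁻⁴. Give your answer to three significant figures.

The effective emission temperature is T_e = [S(1−α)/(4σ)]^¼ = 386.4 K.
With N = 3 opaque layers, T_s = (N+1)^(1/4)·T_e = 4^(1/4)·386.4 = 546.4 K.

546 kelvin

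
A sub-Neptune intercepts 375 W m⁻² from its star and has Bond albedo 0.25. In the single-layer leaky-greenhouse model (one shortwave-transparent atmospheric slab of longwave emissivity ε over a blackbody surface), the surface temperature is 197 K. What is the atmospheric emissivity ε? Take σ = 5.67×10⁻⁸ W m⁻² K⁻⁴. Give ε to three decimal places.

0.353

First, T_e = [375.0·(1−0.25)/(4σ)]^(1/4) = 187.7 K.
Since (2−ε)/2 = (T_e/T_s)⁴ = 0.8234, ε = 0.3533.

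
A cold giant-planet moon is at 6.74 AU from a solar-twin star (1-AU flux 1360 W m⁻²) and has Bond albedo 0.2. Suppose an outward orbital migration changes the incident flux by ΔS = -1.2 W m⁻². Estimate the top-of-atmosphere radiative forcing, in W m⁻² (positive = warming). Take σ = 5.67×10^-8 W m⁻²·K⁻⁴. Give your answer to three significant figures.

-0.240 W m⁻²

Irradiance scales as 1/d², so S = 1360 W m⁻² × (1/6.74)² = 29.94 W m⁻².
Only a fraction (1−α) is absorbed and it's spread over 4πR², so ΔF = (1−α)ΔS/4 = -0.2400 W m⁻².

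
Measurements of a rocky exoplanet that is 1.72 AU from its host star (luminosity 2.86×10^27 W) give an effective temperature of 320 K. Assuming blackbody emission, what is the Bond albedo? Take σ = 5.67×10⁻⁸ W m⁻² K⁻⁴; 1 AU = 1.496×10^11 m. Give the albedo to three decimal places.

0.308

d = 1.72 × 1.496×10^11 m = 2.573×10^11 m.
Spreading L over a sphere of radius d: S = 2.86×10^27/(4π·2.57×10^11²) = 3437 W m⁻².
Rearranging the radiative balance, α = 1 − 4σT⁴/S.
4σT⁴ = 4·5.67×10⁻⁸·(320)⁴ = 2378 W m⁻².
1−α = 2378/3437 = 0.6918, so α = 0.3082.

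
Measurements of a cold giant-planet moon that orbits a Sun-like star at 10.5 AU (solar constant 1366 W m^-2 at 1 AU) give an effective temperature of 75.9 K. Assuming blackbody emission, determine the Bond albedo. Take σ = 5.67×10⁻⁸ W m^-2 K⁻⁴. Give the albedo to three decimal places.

0.393

Flux at the orbit: S = 1366/(10.5)² = 12.39 W m^-2.
Rearranging the radiative balance, α = 1 − 4σT⁴/S.
4σT⁴ = 4·5.67×10⁻⁸·(75.9)⁴ = 7.527 W m^-2.
Hence α = 1 − 7.527/12.39 = 0.3925.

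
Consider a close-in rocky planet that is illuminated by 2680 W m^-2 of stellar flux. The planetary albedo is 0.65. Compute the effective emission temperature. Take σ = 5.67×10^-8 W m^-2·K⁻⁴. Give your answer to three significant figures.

254 kelvin

Averaging over the sphere, the absorbed flux is S(1−α)/4 = 234.5 W m^-2.
In equilibrium σT⁴ equals this, so T = 253.6 K.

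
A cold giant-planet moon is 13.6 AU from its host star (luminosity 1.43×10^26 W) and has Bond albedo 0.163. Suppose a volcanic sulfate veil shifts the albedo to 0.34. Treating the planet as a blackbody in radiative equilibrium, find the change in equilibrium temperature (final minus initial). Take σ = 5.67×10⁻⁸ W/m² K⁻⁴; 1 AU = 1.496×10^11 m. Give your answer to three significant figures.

Orbital distance: d = 13.6 AU = 2.035×10^12 m.
Spreading L over a sphere of radius d: S = 1.43×10^26/(4π·2.03×10^12²) = 2.749 W/m².
Initial: T₁ = [S(1−0.163)/(4σ)]^(1/4) = 56.44 K.
Final:   T₂ = [S(1−0.34)/(4σ)]^(1/4) = 53.18 K.
Change: 53.18 − 56.44 = -3.255 K.

-3.25 K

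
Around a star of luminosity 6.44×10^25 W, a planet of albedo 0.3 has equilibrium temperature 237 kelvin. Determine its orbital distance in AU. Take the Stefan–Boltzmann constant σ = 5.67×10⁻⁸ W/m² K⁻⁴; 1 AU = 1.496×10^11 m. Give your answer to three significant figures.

0.473 AU

The flux needed for this T is 4σT⁴/(1−0.3) = 1022 W/m².
S = L/(4πd²) → d = √(L/4πS) = √(6.44×10^25/(4π·1022)) = 7.081×10^10 m = 0.4733 AU.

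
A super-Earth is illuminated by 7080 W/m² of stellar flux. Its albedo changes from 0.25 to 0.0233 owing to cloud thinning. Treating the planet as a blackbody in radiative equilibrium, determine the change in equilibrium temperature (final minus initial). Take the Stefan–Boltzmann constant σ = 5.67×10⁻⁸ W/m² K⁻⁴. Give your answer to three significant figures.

26.7 K

Initial: T₁ = [S(1−0.25)/(4σ)]^(1/4) = 391.2 K.
After:  T₂ = [7080·0.977/(4σ)]^(1/4) = 417.9 K.
Change: 417.9 − 391.2 = 26.70 K.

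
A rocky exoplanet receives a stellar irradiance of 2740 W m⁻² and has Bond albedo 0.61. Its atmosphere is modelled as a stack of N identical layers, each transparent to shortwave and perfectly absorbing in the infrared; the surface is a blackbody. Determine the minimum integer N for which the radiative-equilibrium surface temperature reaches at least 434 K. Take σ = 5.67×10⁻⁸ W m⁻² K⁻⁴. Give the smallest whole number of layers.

7

Top-of-atmosphere balance: σT_e⁴ = S(1−α)/4 = 267.2 W m⁻² → T_e = 262.0 K.
Since T_s⁴ = (N+1)T_e⁴, we need N ≥ (T_s/T_e)⁴ − 1 = 6.530.
So N ≥ 6.530; the smallest integer is N = 7.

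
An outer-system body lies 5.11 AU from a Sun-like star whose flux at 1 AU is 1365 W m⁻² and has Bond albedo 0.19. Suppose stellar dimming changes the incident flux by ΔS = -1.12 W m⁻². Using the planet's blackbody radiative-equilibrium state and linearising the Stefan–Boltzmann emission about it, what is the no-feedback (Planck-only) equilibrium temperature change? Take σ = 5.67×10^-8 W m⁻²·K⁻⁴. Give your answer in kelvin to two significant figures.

-0.63 K

By the inverse-square law, S = 1365/5.11² = 52.27 W m⁻².
Unperturbed T_e = [52.27·(1−0.19)/(4σ)]^¼ = 116.9 K.
TOA radiative forcing: ΔF = (1−α)ΔS/4 = 0.81·(-1.12)/4 = -0.2268 W m⁻².
Planck response: λ_P = 4σT_e³ = 4·5.67×10⁻⁸·(116.9)³ = 0.3622 W m⁻²/K.
Hence the no-feedback warming is ΔF/(4σT_e³) = -0.626 K.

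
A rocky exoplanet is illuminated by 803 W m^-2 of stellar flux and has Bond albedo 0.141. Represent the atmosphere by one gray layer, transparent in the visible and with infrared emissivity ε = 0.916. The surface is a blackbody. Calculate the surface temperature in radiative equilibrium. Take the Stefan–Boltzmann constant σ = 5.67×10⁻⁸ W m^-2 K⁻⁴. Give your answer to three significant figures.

274 K

At the top of the atmosphere, σT_e⁴ = S(1−α)/4 = 172.4 W m^-2, giving T_e = 234.8 K.
For a single slab of emissivity ε, T_s⁴ = 2T_e⁴/(2−ε); thus T_s = 234.8·(1.845)^(1/4) = 273.7 K.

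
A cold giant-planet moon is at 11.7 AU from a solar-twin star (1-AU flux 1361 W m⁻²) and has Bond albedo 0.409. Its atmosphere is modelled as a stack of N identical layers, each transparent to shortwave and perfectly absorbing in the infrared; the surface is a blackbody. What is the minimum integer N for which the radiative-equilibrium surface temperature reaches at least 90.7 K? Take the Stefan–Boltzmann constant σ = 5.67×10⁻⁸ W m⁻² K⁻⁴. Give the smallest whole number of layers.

2

By the inverse-square law, S = 1361/11.7² = 9.942 W m⁻².
Top-of-atmosphere balance: σT_e⁴ = S(1−α)/4 = 1.469 W m⁻² → T_e = 71.34 K.
T_s = (N+1)^(1/4)·T_e ≥ 90.7 K requires N+1 ≥ (T_s/T_e)⁴ = (90.7/71.34)⁴ = 2.612.
So N ≥ 1.612; the smallest integer is N = 2.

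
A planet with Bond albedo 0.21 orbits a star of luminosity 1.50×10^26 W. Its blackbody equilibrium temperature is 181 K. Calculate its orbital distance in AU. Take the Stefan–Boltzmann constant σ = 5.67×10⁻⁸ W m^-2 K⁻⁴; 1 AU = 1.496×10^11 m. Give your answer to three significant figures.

1.32 AU

Required flux: S = 4σT⁴/(1−α) = 308.1 W m^-2.
S = L/(4πd²) → d = √(L/4πS) = √(1.50×10^26/(4π·308.1)) = 1.968×10^11 m = 1.316 AU.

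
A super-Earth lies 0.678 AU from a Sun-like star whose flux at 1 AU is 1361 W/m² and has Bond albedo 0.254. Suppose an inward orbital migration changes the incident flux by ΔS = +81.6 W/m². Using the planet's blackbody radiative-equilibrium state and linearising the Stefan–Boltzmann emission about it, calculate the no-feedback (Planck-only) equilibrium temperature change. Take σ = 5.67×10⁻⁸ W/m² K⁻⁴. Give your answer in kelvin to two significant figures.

By the inverse-square law, S = 1361/0.678² = 2961 W/m².
Reference equilibrium: T_e = [S(1−α)/(4σ)]^(1/4) = 314.1 K.
TOA radiative forcing: ΔF = (1−α)ΔS/4 = 0.746·(+81.6)/4 = 15.22 W/m².
The Planck feedback parameter is 4σT_e³ = 7.031 W/m²/K.
So ΔT₀ = 15.22/7.031 = 2.16 K.

2.2 K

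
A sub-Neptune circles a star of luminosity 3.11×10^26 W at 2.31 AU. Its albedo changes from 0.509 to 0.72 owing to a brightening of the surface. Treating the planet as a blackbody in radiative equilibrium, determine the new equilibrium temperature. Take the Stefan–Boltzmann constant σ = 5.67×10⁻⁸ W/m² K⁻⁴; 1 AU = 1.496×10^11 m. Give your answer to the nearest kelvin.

126 kelvin

d = 2.31 × 1.496×10^11 m = 3.456×10^11 m.
Flux at the orbit: S = L/(4πd²) = 3.11×10^26/(4π·(3.46×10^11)²) = 207.2 W/m².
With the new albedo, S(1−α₂)/4 = 14.51 W/m², so T₂ = 126.5 K.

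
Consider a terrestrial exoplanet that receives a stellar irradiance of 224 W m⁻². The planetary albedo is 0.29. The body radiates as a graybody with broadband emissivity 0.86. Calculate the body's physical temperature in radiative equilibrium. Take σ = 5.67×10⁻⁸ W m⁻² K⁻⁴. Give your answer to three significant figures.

The planet absorbs (1−α)S over its disc πR² and re-emits over 4πR², so the mean absorbed flux is (1−0.29)·224.0/4 = 39.76 W m⁻².
Radiative balance εσT⁴ = 39.76 gives T = [39.76/(0.86·σ)]^(1/4) = 169.0 K.

169 K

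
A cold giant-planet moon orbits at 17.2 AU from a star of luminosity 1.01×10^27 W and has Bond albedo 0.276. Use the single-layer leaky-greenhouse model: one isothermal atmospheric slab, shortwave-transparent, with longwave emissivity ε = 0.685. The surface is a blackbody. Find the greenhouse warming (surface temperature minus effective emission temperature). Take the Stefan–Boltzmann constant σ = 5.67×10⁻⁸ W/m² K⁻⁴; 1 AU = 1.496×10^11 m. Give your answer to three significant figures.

d = 17.2 × 1.496×10^11 m = 2.573×10^12 m.
Spreading L over a sphere of radius d: S = 1.01×10^27/(4π·2.57×10^12²) = 12.14 W/m².
At the top of the atmosphere, σT_e⁴ = S(1−α)/4 = 2.197 W/m², giving T_e = 78.90 K.
The surface balance (absorbed SW + ε·downward IR = σT_s⁴) with T_a⁴ = T_s⁴/2 reduces to T_s = T_e·[2/(2−ε)]^¼ = 87.62 K.
T_s − T_e = 87.62 − 78.90 = 8.720 K.

8.72 K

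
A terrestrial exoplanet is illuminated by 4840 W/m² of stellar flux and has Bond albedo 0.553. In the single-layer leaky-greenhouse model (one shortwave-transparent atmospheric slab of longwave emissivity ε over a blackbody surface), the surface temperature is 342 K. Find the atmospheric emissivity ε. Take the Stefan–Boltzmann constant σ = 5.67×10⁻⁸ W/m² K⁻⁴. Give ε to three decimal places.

0.605

Effective temperature: T_e = [S(1−α)/(4σ)]^(1/4) = 312.5 K.
T_s⁴ = T_e⁴·2/(2−ε) → ε = 2 − 2(T_e/T_s)⁴ = 2 − 2·(312.5/342)⁴ = 0.6054.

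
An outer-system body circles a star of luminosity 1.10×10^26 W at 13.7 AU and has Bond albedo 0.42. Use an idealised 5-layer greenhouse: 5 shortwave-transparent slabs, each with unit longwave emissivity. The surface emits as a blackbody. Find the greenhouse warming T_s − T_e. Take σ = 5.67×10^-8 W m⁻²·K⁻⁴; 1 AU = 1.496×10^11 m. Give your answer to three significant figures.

Orbital distance: d = 13.7 AU = 2.050×10^12 m.
Spreading L over a sphere of radius d: S = 1.10×10^26/(4π·2.05×10^12²) = 2.084 W m⁻².
Top-of-atmosphere balance: σT_e⁴ = S(1−α)/4 = 0.3022 W m⁻² → T_e = 48.05 K.
T_s = (N+1)^(1/4)·T_e = 75.20 K.
So the greenhouse effect raises the surface by 75.20 − 48.05 = 27.15 K.

27.2 K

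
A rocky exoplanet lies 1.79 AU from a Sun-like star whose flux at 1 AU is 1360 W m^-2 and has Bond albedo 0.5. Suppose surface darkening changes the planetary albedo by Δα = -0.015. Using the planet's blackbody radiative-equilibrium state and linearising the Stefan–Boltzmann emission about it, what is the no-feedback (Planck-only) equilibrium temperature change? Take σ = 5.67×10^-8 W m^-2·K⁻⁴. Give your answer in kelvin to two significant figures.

By the inverse-square law, S = 1360/1.79² = 424.5 W m^-2.
Unperturbed T_e = [424.5·(1−0.5)/(4σ)]^¼ = 174.9 K.
ΔF = −(S/4)Δα = −(424.5/4)×(-0.015) = 1.592 W m^-2.
The Planck feedback parameter is 4σT_e³ = 1.213 W m^-2/K.
Hence the no-feedback warming is ΔF/(4σT_e³) = 1.31 K.

1.3 K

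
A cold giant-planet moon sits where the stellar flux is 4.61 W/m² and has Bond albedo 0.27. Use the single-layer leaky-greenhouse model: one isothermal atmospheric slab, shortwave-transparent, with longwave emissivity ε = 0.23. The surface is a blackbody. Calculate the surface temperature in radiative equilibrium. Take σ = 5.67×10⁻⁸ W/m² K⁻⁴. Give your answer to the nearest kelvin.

The planet radiates to space at T_e = [S(1−α)/(4σ)]^(1/4) = 62.06 K.
For a single slab of emissivity ε, T_s⁴ = 2T_e⁴/(2−ε); thus T_s = 62.06·(1.13)^(1/4) = 63.99 K.

64 K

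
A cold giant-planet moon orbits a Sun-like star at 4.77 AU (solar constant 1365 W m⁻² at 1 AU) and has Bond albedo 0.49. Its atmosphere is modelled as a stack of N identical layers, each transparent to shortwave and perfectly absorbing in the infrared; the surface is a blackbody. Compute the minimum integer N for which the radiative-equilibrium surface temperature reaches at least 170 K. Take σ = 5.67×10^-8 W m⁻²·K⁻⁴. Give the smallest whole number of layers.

Flux at the orbit: S = 1365/(4.77)² = 59.99 W m⁻².
Top-of-atmosphere balance: σT_e⁴ = S(1−α)/4 = 7.649 W m⁻² → T_e = 107.8 K.
Need (N+1)T_e⁴ ≥ T_s⁴, i.e. N+1 ≥ (170/107.8)⁴ = 6.191.
The minimum whole number is N = 6.

6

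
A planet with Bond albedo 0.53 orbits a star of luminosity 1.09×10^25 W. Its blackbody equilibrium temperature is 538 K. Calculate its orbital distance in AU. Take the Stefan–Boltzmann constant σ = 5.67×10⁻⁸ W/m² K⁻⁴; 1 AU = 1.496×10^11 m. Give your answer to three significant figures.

Energy balance gives S = 4σT⁴/(1−α) = 40430 W/m².
Then d = [L/(4πS)]^(1/2) = 4.632×10^9 m, i.e. 0.03096 AU.

0.0310 AU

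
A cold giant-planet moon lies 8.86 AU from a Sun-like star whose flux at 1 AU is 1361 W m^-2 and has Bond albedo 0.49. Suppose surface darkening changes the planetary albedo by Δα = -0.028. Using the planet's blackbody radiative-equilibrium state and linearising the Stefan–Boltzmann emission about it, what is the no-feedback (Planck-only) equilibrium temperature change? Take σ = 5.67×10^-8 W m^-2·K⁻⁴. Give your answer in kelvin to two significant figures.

Flux at the orbit: S = 1361/(8.86)² = 17.34 W m^-2.
Unperturbed T_e = [17.34·(1−0.49)/(4σ)]^¼ = 79.02 K.
TOA radiative forcing: ΔF = −S·Δα/4 = −17.34·(-0.028)/4 = 0.1214 W m^-2.
The Planck feedback parameter is 4σT_e³ = 0.1119 W m^-2/K.
ΔT₀ = ΔF/λ_P = 0.1214/0.1119 = 1.08 K.

1.1 K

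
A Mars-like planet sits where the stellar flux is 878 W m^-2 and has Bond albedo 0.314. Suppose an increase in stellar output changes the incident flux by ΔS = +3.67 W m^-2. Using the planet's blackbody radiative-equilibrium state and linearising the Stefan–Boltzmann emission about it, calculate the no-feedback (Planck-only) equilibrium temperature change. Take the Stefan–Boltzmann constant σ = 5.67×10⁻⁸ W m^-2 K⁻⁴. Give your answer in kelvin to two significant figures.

Unperturbed T_e = [878.0·(1−0.314)/(4σ)]^¼ = 227.0 K.
TOA radiative forcing: ΔF = (1−α)ΔS/4 = 0.686·(+3.67)/4 = 0.6294 W m^-2.
Planck response: λ_P = 4σT_e³ = 4·5.67×10⁻⁸·(227.0)³ = 2.653 W m^-2/K.
ΔT₀ = ΔF/λ_P = 0.6294/2.653 = 0.237 K.

0.24 K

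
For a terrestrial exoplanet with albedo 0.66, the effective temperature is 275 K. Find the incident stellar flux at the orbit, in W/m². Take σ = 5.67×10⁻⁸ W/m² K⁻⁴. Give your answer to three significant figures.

3820 W/m²

From S(1−α)/4 = σT⁴: S = 4σT⁴/(1−α).
σT⁴ = 5.67×10⁻⁸·(275)⁴ = 324.3 W/m².
So S = 4×324.3/(1−0.66) = 3815 W/m².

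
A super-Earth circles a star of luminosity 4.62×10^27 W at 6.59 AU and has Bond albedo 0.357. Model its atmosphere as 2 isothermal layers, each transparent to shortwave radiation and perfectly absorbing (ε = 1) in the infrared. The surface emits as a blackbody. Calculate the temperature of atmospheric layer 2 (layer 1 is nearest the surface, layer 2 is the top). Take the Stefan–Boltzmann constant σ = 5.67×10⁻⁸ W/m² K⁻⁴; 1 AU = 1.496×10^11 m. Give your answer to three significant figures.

d = 6.59 × 1.496×10^11 m = 9.859×10^11 m.
Flux at the orbit: S = L/(4πd²) = 4.62×10^27/(4π·(9.86×10^11)²) = 378.3 W/m².
OLR = S(1−α)/4 = 60.81 W/m²; the top layer radiates at T_e = 181.0 K.
Each opaque layer satisfies 2T_j⁴ = T_{j−1}⁴ + T_{j+1}⁴, giving T_k⁴ = (N+1−k)T_e⁴.
T_2 = (1)^(1/4)·181.0 = 181.0 K.

181 K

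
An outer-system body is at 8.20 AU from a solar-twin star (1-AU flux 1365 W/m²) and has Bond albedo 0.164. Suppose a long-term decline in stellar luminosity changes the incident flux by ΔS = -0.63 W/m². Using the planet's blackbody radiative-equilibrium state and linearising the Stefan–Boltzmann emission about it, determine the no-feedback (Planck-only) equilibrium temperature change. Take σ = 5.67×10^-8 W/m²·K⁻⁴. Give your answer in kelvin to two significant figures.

Irradiance scales as 1/d², so S = 1365 W/m² × (1/8.20)² = 20.30 W/m².
The baseline emission temperature is T_e = 93.01 K.
ΔF = Δ[S(1−α)]/4 = (1−0.164)·-0.63/4 = -0.1317 W/m².
Linearising σT⁴ gives d(σT⁴)/dT = 4σT_e³ = 0.1825 W/m² per K.
Hence the no-feedback warming is ΔF/(4σT_e³) = -0.722 K.

-0.72 K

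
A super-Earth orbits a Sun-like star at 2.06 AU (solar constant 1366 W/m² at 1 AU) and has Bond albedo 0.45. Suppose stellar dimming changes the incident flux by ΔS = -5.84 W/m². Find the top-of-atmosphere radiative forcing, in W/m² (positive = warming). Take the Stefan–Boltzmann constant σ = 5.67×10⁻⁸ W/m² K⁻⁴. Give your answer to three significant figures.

-0.803 W/m²

Flux at the orbit: S = 1366/(2.06)² = 321.9 W/m².
TOA radiative forcing: ΔF = (1−α)ΔS/4 = 0.55·(-5.84)/4 = -0.8030 W/m².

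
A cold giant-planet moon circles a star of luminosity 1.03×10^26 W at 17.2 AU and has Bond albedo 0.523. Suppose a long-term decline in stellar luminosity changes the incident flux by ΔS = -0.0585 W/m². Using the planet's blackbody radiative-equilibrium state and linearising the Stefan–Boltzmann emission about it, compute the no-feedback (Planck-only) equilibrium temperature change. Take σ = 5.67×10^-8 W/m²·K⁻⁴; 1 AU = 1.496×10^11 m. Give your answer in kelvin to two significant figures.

Orbital distance: d = 17.2 AU = 2.573×10^12 m.
S = L/(4πd²) = 1.238 W/m².
Reference equilibrium: T_e = [S(1−α)/(4σ)]^(1/4) = 40.17 K.
Only a fraction (1−α) is absorbed and it's spread over 4πR², so ΔF = (1−α)ΔS/4 = -0.006976 W/m².
The Planck feedback parameter is 4σT_e³ = 0.01470 W/m²/K.
ΔT₀ = ΔF/λ_P = -0.006976/0.01470 = -0.475 K.

-0.47 kelvin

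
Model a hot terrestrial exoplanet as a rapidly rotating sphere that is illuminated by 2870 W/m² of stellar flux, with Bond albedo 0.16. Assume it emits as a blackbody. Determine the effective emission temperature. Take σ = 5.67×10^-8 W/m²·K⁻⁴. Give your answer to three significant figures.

The planet absorbs (1−α)S over its disc πR² and re-emits over 4πR², so the mean absorbed flux is (1−0.16)·2870/4 = 602.7 W/m².
Set σT⁴ = 602.7 → T = (602.7/σ)^(1/4) = 321.1 K.

321 K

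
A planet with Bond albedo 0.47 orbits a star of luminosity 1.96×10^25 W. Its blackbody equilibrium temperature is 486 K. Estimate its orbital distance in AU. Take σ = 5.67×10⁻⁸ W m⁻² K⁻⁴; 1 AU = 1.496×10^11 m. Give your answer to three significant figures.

0.0540 AU

Energy balance gives S = 4σT⁴/(1−α) = 23870 W m⁻².
S = L/(4πd²) → d = √(L/4πS) = √(1.96×10^25/(4π·23870)) = 8.083×10^9 m = 0.05403 AU.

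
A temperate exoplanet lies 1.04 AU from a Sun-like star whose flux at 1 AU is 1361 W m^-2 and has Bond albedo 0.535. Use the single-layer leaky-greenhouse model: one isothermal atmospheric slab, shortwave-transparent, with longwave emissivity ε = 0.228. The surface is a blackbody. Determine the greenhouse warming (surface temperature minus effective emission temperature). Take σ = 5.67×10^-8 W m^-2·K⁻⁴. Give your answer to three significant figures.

6.92 kelvin

By the inverse-square law, S = 1361/1.04² = 1258 W m^-2.
Effective emission temperature (TOA balance): σT_e⁴ = S(1−α)/4 = 146.3 W m^-2 → T_e = 225.4 K.
For a single slab of emissivity ε, T_s⁴ = 2T_e⁴/(2−ε); thus T_s = 225.4·(1.129)^(1/4) = 232.3 K.
T_s − T_e = 232.3 − 225.4 = 6.924 K.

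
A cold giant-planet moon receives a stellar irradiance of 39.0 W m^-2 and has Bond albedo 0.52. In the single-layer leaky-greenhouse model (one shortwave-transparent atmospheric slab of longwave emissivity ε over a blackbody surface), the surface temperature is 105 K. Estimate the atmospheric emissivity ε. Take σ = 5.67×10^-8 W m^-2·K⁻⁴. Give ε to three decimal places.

Effective temperature: T_e = [S(1−α)/(4σ)]^(1/4) = 95.32 K.
Since (2−ε)/2 = (T_e/T_s)⁴ = 0.6791, ε = 0.6419.

0.642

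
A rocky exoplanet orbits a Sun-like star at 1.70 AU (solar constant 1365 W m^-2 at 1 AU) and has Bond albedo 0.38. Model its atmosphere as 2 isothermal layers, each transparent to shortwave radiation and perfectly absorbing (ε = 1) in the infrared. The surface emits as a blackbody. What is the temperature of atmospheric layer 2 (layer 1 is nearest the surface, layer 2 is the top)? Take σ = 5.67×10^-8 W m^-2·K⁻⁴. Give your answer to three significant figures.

190 K

By the inverse-square law, S = 1365/1.70² = 472.3 W m^-2.
OLR = S(1−α)/4 = 73.21 W m^-2; the top layer radiates at T_e = 189.6 K.
In the N-layer model, layer k (counted from the surface) has T_k = (N+1−k)^(1/4)·T_e.
T_2 = (1)^(1/4)·189.6 = 189.6 K.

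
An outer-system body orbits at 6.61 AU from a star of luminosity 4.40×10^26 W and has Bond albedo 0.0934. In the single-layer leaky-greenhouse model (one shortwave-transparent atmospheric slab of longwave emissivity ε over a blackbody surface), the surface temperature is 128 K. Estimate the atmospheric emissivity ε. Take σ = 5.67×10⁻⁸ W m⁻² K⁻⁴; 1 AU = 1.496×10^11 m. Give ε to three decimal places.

Orbital distance: d = 6.61 AU = 9.889×10^11 m.
S = L/(4πd²) = 35.81 W m⁻².
Effective temperature: T_e = [S(1−α)/(4σ)]^(1/4) = 109.4 K.
Inverting T_s⁴ = 2T_e⁴/(2−ε): (T_e/T_s)⁴ = 0.5332, so ε = 2(1 − 0.5332) = 0.9336.

0.934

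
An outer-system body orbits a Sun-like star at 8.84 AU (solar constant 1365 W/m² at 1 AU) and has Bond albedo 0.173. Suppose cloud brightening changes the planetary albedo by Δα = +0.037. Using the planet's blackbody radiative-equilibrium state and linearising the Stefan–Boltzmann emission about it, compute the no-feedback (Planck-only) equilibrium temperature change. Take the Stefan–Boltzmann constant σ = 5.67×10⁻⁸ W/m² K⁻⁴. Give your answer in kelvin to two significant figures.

-1.0 K

Irradiance scales as 1/d², so S = 1365 W/m² × (1/8.84)² = 17.47 W/m².
Reference equilibrium: T_e = [S(1−α)/(4σ)]^(1/4) = 89.34 K.
ΔF = −(S/4)Δα = −(17.47/4)×(+0.037) = -0.1616 W/m².
The Planck feedback parameter is 4σT_e³ = 0.1617 W/m²/K.
So ΔT₀ = -0.1616/0.1617 = -0.999 K.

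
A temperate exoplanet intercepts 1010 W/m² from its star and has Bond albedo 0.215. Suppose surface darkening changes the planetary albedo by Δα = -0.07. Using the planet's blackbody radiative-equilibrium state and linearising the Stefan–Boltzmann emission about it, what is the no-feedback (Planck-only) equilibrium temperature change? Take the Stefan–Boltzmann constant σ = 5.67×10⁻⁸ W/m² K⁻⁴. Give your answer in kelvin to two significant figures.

5.4 K

Unperturbed T_e = [1010·(1−0.215)/(4σ)]^¼ = 243.2 K.
TOA radiative forcing: ΔF = −S·Δα/4 = −1010·(-0.07)/4 = 17.68 W/m².
Planck response: λ_P = 4σT_e³ = 4·5.67×10⁻⁸·(243.2)³ = 3.261 W/m²/K.
Hence the no-feedback warming is ΔF/(4σT_e³) = 5.42 K.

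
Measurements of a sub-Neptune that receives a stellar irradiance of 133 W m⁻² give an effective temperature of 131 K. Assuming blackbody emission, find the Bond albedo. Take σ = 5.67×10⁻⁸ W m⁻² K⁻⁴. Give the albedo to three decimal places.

0.498

From σT⁴ = S(1−α)/4 we invert for α: 1−α = 4σT⁴/S.
4σT⁴ = 4·5.67×10⁻⁸·(131)⁴ = 66.79 W m⁻².
1−α = 66.79/133.0 = 0.5022, so α = 0.4978.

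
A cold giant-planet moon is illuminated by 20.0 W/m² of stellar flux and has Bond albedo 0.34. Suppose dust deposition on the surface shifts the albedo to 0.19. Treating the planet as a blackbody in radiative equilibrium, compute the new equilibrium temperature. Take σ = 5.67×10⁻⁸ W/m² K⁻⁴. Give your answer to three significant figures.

With the new albedo, S(1−α₂)/4 = 4.050 W/m², so T₂ = 91.93 K.

91.9 K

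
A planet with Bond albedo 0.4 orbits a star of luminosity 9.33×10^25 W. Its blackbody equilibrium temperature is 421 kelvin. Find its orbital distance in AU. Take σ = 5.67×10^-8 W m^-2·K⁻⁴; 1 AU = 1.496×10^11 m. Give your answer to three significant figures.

The flux needed for this T is 4σT⁴/(1−0.4) = 11870 W m^-2.
S = L/(4πd²) → d = √(L/4πS) = √(9.33×10^25/(4π·11870)) = 2.500×10^10 m = 0.1671 AU.

0.167 AU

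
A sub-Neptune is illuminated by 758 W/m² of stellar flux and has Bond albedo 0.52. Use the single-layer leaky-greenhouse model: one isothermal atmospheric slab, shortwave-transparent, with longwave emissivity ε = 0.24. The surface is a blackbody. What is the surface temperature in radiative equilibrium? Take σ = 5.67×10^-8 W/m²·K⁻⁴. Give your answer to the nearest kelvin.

207 K

The planet radiates to space at T_e = [S(1−α)/(4σ)]^(1/4) = 200.1 K.
For a single slab of emissivity ε, T_s⁴ = 2T_e⁴/(2−ε); thus T_s = 200.1·(1.136)^(1/4) = 206.6 K.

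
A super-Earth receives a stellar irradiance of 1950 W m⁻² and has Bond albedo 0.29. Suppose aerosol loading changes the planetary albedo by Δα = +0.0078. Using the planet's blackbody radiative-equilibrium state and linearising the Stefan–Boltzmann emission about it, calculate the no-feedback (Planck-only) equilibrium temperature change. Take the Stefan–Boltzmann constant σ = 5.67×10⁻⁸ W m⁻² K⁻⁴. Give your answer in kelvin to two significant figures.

Unperturbed T_e = [1950·(1−0.29)/(4σ)]^¼ = 279.5 K.
The change in absorbed flux is Δ[S(1−α)/4] = −SΔα/4 = -3.802 W m⁻².
Planck response: λ_P = 4σT_e³ = 4·5.67×10⁻⁸·(279.5)³ = 4.953 W m⁻²/K.
So ΔT₀ = -3.802/4.953 = -0.768 K.

-0.77 K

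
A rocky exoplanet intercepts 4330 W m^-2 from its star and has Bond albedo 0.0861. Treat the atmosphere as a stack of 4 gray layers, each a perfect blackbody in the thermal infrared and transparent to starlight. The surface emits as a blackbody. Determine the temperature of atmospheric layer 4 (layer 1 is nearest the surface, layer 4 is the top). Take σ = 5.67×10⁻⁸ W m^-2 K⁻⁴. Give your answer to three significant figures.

363 kelvin

Top-of-atmosphere balance: σT_e⁴ = S(1−α)/4 = 989.3 W m^-2 → T_e = 363.4 K.
In the N-layer model, layer k (counted from the surface) has T_k = (N+1−k)^(1/4)·T_e.
T_4 = (1)^(1/4)·363.4 = 363.4 K.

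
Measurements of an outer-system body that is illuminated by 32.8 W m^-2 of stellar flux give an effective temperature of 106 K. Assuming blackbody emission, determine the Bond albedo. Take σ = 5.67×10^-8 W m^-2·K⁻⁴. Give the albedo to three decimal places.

From σT⁴ = S(1−α)/4 we invert for α: 1−α = 4σT⁴/S.
4σT⁴ = 4·5.67×10⁻⁸·(106)⁴ = 28.63 W m^-2.
Hence α = 1 − 28.63/32.80 = 0.1270.

0.127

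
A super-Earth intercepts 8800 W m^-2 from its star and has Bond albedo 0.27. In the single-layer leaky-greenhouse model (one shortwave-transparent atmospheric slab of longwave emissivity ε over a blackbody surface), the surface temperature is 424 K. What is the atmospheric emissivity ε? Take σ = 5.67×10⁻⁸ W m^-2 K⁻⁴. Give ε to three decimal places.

Effective temperature: T_e = [S(1−α)/(4σ)]^(1/4) = 410.2 K.
Inverting T_s⁴ = 2T_e⁴/(2−ε): (T_e/T_s)⁴ = 0.8764, so ε = 2(1 − 0.8764) = 0.2472.

0.247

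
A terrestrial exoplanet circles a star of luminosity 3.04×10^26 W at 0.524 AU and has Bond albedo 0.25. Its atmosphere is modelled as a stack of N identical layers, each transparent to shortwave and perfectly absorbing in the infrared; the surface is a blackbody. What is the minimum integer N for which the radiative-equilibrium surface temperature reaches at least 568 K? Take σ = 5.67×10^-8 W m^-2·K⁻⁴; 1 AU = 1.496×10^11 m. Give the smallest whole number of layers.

d = 0.524 × 1.496×10^11 m = 7.839×10^10 m.
S = L/(4πd²) = 3937 W m^-2.
OLR = S(1−α)/4 = 738.1 W m^-2; the top layer radiates at T_e = 337.8 K.
Since T_s⁴ = (N+1)T_e⁴, we need N ≥ (T_s/T_e)⁴ − 1 = 6.995.
Rounding up, N = 7.

7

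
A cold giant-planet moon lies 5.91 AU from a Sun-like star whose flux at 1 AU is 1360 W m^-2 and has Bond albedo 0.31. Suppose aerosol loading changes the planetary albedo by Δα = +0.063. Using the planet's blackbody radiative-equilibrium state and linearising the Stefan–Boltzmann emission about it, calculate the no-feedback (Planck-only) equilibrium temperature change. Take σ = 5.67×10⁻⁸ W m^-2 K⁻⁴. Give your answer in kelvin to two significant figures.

By the inverse-square law, S = 1360/5.91² = 38.94 W m^-2.
Reference equilibrium: T_e = [S(1−α)/(4σ)]^(1/4) = 104.3 K.
The change in absorbed flux is Δ[S(1−α)/4] = −SΔα/4 = -0.6133 W m^-2.
The Planck feedback parameter is 4σT_e³ = 0.2575 W m^-2/K.
So ΔT₀ = -0.6133/0.2575 = -2.38 K.

-2.4 kelvin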